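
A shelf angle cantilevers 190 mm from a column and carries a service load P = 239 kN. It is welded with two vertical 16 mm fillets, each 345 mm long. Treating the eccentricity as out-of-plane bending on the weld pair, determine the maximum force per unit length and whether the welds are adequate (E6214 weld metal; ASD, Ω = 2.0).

f_max ≈ 1200 N/mm; adequate

E62XX → F_EXX = 620 MPa.
L_w = 2 × 345 = 690 mm; section modulus (unit throat) S = 2 × L²/6 = 39680 mm².
Direct shear f_v = P/L_w = 239×10³/690 = 346.4 N/mm.
Moment M = P × e = 239×10³ × 190 = 45410000 N·mm; bending f_b = M/S = 1145 N/mm.
f_max = √(f_v² + f_b²) = √(346.4² + 1145²) = 1196 N/mm.
r_n/Ω = (1/2.0) × 0.6 × 620 × (0.707 × 16) = 2104 N/mm → adequate.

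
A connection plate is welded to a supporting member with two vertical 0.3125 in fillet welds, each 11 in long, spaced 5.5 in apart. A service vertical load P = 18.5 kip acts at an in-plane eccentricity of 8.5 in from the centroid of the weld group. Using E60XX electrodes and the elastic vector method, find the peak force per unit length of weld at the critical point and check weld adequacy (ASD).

f_max ≈ 2.96 kip/in; adequate

E60XX → F_EXX = 60 ksi.
Total weld length L_w = 22 in. Treat welds as unit-width lines.
Polar moment about centroid: J = 2[d³/12 + d(b/2)²] = 2[11³/12 + 11×2.75²] = 388.2 in³.
Direct shear f_v = P/L_w = 18.5 / 22 = 0.8409 kip/in (vertical).
Torsion M = P·e = 18.5 × 8.5 = 157.25 kip·in.
Critical point at (x, y) = (2.75, 5.5) from centroid. f_tx = M·y/J = 2.228 kip/in; f_ty = M·x/J = 1.114 kip/in.
Resultant f_max = √[f_tx² + (f_v + f_ty)²] = √[2.228² + (0.8409 + 1.114)²] = 2.964 kip/in.
Capacity per unit length: r_n/Ω = (1/2.0) × 0.6 × 60 × (0.707 × 0.3125) = 3.977 kip/in.
2.964 ≤ 3.977 → adequate.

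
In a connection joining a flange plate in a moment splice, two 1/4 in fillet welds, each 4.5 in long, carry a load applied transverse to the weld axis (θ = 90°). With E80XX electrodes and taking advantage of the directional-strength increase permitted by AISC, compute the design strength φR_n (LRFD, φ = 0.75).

φR_n ≈ 85.9 kips

E80XX → F_EXX = 80 ksi.
t_e = 0.707 × 0.25 = 0.1767 in; A_we = 0.1767 × 9 = 1.591 in².
Directional factor: 1.0 + 0.5 sin^1.5(90°) = 1.5.
F_nw = 0.6 × 80 × 1.5 = 72 ksi.
φR_n = 0.75 × 72 × 1.591 = 85.9 kips.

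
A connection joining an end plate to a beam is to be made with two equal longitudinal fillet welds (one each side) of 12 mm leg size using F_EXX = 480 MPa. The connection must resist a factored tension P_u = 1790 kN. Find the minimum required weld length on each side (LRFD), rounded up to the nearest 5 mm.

Throat t_e = 0.707 × 12 = 8.484 mm.
φr_n = 0.75 × 0.6 × 480 × 8.484 × 10⁻³ = 1.833 kN/mm.
L_req = P_u / φr_n = 1790 / 1.833 = 976.8 mm total.
Per side: 976.8 / 2 = 488.4 mm.
Round up → use L = 490 mm on each side.

L = 490 mm on each side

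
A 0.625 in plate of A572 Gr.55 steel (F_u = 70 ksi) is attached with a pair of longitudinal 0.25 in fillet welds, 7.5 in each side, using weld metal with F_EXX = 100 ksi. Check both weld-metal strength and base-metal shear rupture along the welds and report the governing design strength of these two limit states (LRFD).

φR_n ≈ 119 kips (weld metal governs)

t_e = 0.707 × 0.25 = 0.1767 in; L = 15 in.
Weld metal: φR_n = 0.75 × 0.6 × 100 × 0.1767 × 15 = 119.3 kips.
Base metal (shear rupture): φR_n = 0.75 × 0.6 × 70 × 0.625 × 15 = 295.3 kips.
Governing: weld metal.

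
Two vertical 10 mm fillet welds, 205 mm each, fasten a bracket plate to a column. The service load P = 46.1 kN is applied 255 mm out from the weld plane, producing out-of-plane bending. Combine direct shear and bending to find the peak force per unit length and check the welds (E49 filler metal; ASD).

E49XX → F_EXX = 490 MPa.
L_w = 2 × 205 = 410 mm; section modulus (unit throat) S = 2 × L²/6 = 14010 mm².
Direct shear f_v = P/L_w = 46.1×10³/410 = 112.4 N/mm.
Moment M = P × e = 46.1×10³ × 255 = 11756000 N·mm; bending f_b = M/S = 839.2 N/mm.
f_max = √(f_v² + f_b²) = √(112.4² + 839.2²) = 846.7 N/mm.
r_n/Ω = (1/2.0) × 0.6 × 490 × (0.707 × 10) = 1039 N/mm → adequate.

f_max ≈ 847 N/mm; adequate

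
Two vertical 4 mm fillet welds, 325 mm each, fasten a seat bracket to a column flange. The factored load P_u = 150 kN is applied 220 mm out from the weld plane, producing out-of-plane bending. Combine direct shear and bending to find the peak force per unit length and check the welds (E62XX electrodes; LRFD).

E62XX → F_EXX = 620 MPa.
L_w = 2 × 325 = 650 mm; section modulus (unit throat) S = 2 × L²/6 = 35210 mm².
Direct shear f_v = P/L_w = 150×10³/650 = 230.8 N/mm.
Moment M = P × e = 150×10³ × 220 = 33000000 N·mm; bending f_b = M/S = 937.3 N/mm.
f_max = √(f_v² + f_b²) = √(230.8² + 937.3²) = 965.3 N/mm.
φr_n = 0.75 × 0.6 × 620 × (0.707 × 4) = 789 N/mm → NOT adequate.

f_max ≈ 965 N/mm; NOT adequate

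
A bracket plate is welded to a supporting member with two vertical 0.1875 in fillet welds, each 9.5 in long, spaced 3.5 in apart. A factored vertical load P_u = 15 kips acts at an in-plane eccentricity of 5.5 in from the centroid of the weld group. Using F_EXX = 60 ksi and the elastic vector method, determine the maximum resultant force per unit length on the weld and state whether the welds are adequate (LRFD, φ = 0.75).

Total weld length L_w = 19 in. Treat welds as unit-width lines.
Polar moment about centroid: J = 2[d³/12 + d(b/2)²] = 2[9.5³/12 + 9.5×1.75²] = 201.1 in³.
Direct shear f_v = P/L_w = 15 / 19 = 0.7895 kip/in (vertical).
Torsion M = P·e = 15 × 5.5 = 82.5 kip·in.
Critical point at (x, y) = (1.75, 4.75) from centroid. f_tx = M·y/J = 1.949 kip/in; f_ty = M·x/J = 0.718 kip/in.
Resultant f_max = √[f_tx² + (f_v + f_ty)²] = √[1.949² + (0.7895 + 0.718)²] = 2.464 kip/in.
Capacity per unit length: φr_n = 0.75 × 0.6 × 60 × (0.707 × 0.1875) = 3.579 kip/in.
2.464 ≤ 3.579 → adequate.

f_max ≈ 2.46 kip/in; adequate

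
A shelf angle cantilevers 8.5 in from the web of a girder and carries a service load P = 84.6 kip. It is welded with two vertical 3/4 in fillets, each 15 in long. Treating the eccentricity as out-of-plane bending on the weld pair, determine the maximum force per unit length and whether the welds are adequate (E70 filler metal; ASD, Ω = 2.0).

f_max ≈ 9.99 kip/in; adequate

E70XX → F_EXX = 70 ksi.
L_w = 2 × 15 = 30 in; section modulus (unit throat) S = 2 × L²/6 = 75 in².
Direct shear f_v = P/L_w = 84.6/30 = 2.82 kip/in.
Moment M = P × e = 84.6 × 8.5 = 719.1 kip·in; bending f_b = M/S = 9.588 kip/in.
f_max = √(f_v² + f_b²) = √(2.82² + 9.588²) = 9.994 kip/in.
r_n/Ω = (1/2.0) × 0.6 × 70 × (0.707 × 0.75) = 11.14 kip/in → adequate.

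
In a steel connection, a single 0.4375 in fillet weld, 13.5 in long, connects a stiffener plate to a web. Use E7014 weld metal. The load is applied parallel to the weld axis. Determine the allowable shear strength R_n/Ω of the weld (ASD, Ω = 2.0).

R_n/Ω ≈ 87.7 kips

E70XX → F_EXX = 70 ksi.
Effective throat t_e = 0.707 × 0.4375 = 0.3093 in.
Total length L = 13.5 in; A_we = 0.3093 × 13.5 = 4.176 in².
F_nw = 0.6 F_EXX = 0.6 × 70 = 42 ksi.
R_n = 42 × 4.176 = 175.4 kips; R_n/Ω = 175.4/2.0 = 87.69 kips.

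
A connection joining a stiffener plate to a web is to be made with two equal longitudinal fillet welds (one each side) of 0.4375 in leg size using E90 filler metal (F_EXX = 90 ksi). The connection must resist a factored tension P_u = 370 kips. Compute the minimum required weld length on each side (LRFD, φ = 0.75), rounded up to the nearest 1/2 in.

Throat t_e = 0.707 × 0.4375 = 0.3093 in.
φr_n = 0.75 × 0.6 × 90 × 0.3093 = 12.53 kips/in.
L_req = P_u / φr_n = 370 / 12.53 = 29.54 in total.
Per side: 29.54 / 2 = 14.77 in.
Round up → use L = 15 in on each side.

L = 15 in on each side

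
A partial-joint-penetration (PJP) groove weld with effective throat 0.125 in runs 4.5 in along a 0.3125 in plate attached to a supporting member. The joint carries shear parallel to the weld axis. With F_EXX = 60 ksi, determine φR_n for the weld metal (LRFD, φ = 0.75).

φR_n ≈ 15.2 kip

Effective throat (given) t_e = 0.125 in.
A_we = 0.125 × 4.5 = 0.5625 in².
F_nw = 0.6 F_EXX = 36 ksi.
φR_n = 0.75 × 36 × 0.5625 = 15.19 kip.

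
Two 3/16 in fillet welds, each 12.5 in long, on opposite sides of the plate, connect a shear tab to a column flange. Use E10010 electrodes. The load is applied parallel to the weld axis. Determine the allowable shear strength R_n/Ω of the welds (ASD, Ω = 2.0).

R_n/Ω ≈ 99.4 kips

E100XX → F_EXX = 100 ksi.
Effective throat t_e = 0.707 × 0.1875 = 0.1326 in.
Total length L = 25 in; A_we = 0.1326 × 25 = 3.314 in².
F_nw = 0.6 F_EXX = 0.6 × 100 = 60 ksi.
R_n = 60 × 3.314 = 198.8 kips; R_n/Ω = 198.8/2.0 = 99.42 kips.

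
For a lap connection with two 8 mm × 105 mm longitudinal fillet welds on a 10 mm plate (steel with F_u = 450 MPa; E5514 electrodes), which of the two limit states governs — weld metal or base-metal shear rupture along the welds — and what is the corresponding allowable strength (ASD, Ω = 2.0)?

E55XX → F_EXX = 550 MPa.
t_e = 0.707 × 8 = 5.656 mm; L = 210 mm.
Weld metal: R_n/Ω = (1/2.0) × 0.6 × 550 × 5.656 × 210 × 10⁻³ = 196 kN.
Base metal (shear rupture): R_n/Ω = (1/2.0) × 0.6 × 450 × 10 × 210 × 10⁻³ = 283.5 kN.
Governing: weld metal.

R_n/Ω ≈ 196 kN (weld metal governs)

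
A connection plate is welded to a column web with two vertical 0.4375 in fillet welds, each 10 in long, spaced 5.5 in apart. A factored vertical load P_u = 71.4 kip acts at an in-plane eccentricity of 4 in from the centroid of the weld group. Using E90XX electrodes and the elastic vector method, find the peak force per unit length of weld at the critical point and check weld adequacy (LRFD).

E90XX → F_EXX = 90 ksi.
Total weld length L_w = 20 in. Treat welds as unit-width lines.
Polar moment about centroid: J = 2[d³/12 + d(b/2)²] = 2[10³/12 + 10×2.75²] = 317.9 in³.
Direct shear f_v = P/L_w = 71.4 / 20 = 3.57 kip/in (vertical).
Torsion M = P·e = 71.4 × 4 = 285.6 kip·in.
Critical point at (x, y) = (2.75, 5) from centroid. f_tx = M·y/J = 4.492 kip/in; f_ty = M·x/J = 2.47 kip/in.
Resultant f_max = √[f_tx² + (f_v + f_ty)²] = √[4.492² + (3.57 + 2.47)²] = 7.527 kip/in.
Capacity per unit length: φr_n = 0.75 × 0.6 × 90 × (0.707 × 0.4375) = 12.53 kip/in.
7.527 ≤ 12.53 → adequate.

f_max ≈ 7.53 kip/in; adequate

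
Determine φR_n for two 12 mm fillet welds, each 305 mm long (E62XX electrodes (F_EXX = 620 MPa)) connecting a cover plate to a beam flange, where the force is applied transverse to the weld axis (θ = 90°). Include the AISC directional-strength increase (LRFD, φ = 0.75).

t_e = 0.707 × 12 = 8.484 mm; A_we = 8.484 × 610 = 5175 mm².
Directional factor: 1.0 + 0.5 sin^1.5(90°) = 1.5.
F_nw = 0.6 × 620 × 1.5 = 558 MPa.
φR_n = 0.75 × 558 × 5175 × 10⁻³ = 2166 kN.

φR_n ≈ 2170 kN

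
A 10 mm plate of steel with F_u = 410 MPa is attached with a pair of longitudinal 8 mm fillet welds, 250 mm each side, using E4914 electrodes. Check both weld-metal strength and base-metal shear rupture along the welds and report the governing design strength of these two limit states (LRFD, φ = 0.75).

φR_n ≈ 624 kN (weld metal governs)

E49XX → F_EXX = 490 MPa.
t_e = 0.707 × 8 = 5.656 mm; L = 500 mm.
Weld metal: φR_n = 0.75 × 0.6 × 490 × 5.656 × 500 × 10⁻³ = 623.6 kN.
Base metal (shear rupture): φR_n = 0.75 × 0.6 × 410 × 10 × 500 × 10⁻³ = 922.5 kN.
Governing: weld metal.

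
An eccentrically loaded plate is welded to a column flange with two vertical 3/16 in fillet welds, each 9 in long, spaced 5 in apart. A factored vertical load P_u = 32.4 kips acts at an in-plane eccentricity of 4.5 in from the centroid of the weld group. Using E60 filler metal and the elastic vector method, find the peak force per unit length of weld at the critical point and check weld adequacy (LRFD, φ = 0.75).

E60XX → F_EXX = 60 ksi.
Total weld length L_w = 18 in. Treat welds as unit-width lines.
Polar moment about centroid: J = 2[d³/12 + d(b/2)²] = 2[9³/12 + 9×2.5²] = 234 in³.
Direct shear f_v = P/L_w = 32.4 / 18 = 1.8 kip/in (vertical).
Torsion M = P·e = 32.4 × 4.5 = 145.8 kip·in.
Critical point at (x, y) = (2.5, 4.5) from centroid. f_tx = M·y/J = 2.804 kip/in; f_ty = M·x/J = 1.558 kip/in.
Resultant f_max = √[f_tx² + (f_v + f_ty)²] = √[2.804² + (1.8 + 1.558)²] = 4.374 kip/in.
Capacity per unit length: φr_n = 0.75 × 0.6 × 60 × (0.707 × 0.1875) = 3.579 kip/in.
4.374 > 3.579 → NOT adequate.

f_max ≈ 4.37 kip/in; NOT adequate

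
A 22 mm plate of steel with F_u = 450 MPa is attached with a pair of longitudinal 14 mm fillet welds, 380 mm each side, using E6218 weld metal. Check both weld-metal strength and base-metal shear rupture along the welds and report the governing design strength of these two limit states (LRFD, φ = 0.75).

E62XX → F_EXX = 620 MPa.
t_e = 0.707 × 14 = 9.898 mm; L = 760 mm.
Weld metal: φR_n = 0.75 × 0.6 × 620 × 9.898 × 760 × 10⁻³ = 2099 kN.
Base metal (shear rupture): φR_n = 0.75 × 0.6 × 450 × 22 × 760 × 10⁻³ = 3386 kN.
Governing: weld metal.

φR_n ≈ 2100 kN (weld metal governs)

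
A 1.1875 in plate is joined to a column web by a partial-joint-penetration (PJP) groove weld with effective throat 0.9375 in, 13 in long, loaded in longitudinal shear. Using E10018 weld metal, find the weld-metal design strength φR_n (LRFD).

φR_n ≈ 548 kip

E100XX → F_EXX = 100 ksi.
Effective throat (given) t_e = 0.9375 in.
A_we = 0.9375 × 13 = 12.19 in².
F_nw = 0.6 F_EXX = 60 ksi.
φR_n = 0.75 × 60 × 12.19 = 548.4 kip.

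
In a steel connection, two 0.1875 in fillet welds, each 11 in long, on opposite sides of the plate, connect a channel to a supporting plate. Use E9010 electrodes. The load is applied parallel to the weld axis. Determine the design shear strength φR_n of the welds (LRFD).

E90XX → F_EXX = 90 ksi.
Effective throat t_e = 0.707 × 0.1875 = 0.1326 in.
Total length L = 22 in; A_we = 0.1326 × 22 = 2.916 in².
F_nw = 0.6 F_EXX = 0.6 × 90 = 54 ksi.
φR_n = 0.75 × 54 × 2.916 = 118.1 kips.

φR_n ≈ 118 kips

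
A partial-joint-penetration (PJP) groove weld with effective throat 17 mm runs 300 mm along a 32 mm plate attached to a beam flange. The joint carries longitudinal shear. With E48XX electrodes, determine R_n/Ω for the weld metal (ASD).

E48XX → F_EXX = 480 MPa.
Effective throat (given) t_e = 17 mm.
A_we = 17 × 300 = 5100 mm².
F_nw = 0.6 F_EXX = 288 MPa.
R_n/Ω = (288 × 5100) / 2.0 × 10⁻³ = 734.4 kN.

R_n/Ω ≈ 734 kN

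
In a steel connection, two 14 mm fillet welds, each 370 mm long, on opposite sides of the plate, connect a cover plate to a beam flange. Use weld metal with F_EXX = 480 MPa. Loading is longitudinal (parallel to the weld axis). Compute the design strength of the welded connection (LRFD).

Effective throat t_e = 0.707 × 14 = 9.898 mm.
Total length L = 740 mm; A_we = 9.898 × 740 = 7325 mm².
F_nw = 0.6 F_EXX = 0.6 × 480 = 288 MPa.
φR_n = 0.75 × 288 × 7325 × 10⁻³ = 1582 kN.

φR_n ≈ 1580 kN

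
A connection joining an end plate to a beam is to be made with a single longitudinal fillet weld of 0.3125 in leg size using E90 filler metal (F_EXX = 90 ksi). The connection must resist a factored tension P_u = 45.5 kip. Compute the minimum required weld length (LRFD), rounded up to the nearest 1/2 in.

Throat t_e = 0.707 × 0.3125 = 0.2209 in.
φr_n = 0.75 × 0.6 × 90 × 0.2209 = 8.948 kip/in.
L_req = P_u / φr_n = 45.5 / 8.948 = 5.085 in total.
Round up → use L = 5.5 in.

L = 5.5 in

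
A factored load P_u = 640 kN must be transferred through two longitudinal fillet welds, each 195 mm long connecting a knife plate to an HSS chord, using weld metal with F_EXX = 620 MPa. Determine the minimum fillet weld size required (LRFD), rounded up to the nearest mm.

Total weld length L = 390 mm.
Required throat t_e = P_u / (φ × 0.6 F_EXX × L) = 640 / (0.75 × 0.6 × 620 × 390 × 10⁻³) = 5.882 mm.
Required leg w = t_e / 0.707 = 8.319 mm → use 9 mm.

w = 9 mm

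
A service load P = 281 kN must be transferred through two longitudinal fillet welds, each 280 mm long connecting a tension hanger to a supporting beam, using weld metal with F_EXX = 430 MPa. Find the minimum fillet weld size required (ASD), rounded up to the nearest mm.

w = 6 mm

Total weld length L = 560 mm.
Required throat t_e = P × Ω / (0.6 F_EXX × L) = 281 × 2.0 / (0.6 × 430 × 560 × 10⁻³) = 3.89 mm.
Required leg w = t_e / 0.707 = 5.502 mm → use 6 mm.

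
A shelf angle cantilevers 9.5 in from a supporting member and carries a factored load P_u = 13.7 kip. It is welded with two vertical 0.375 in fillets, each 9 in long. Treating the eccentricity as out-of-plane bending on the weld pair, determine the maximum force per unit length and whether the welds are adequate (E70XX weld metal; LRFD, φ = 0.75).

f_max ≈ 4.88 kip/in; adequate

E70XX → F_EXX = 70 ksi.
L_w = 2 × 9 = 18 in; section modulus (unit throat) S = 2 × L²/6 = 27 in².
Direct shear f_v = P/L_w = 13.7/18 = 0.7611 kip/in.
Moment M = P × e = 13.7 × 9.5 = 130.15 kip·in; bending f_b = M/S = 4.82 kip/in.
f_max = √(f_v² + f_b²) = √(0.7611² + 4.82²) = 4.88 kip/in.
φr_n = 0.75 × 0.6 × 70 × (0.707 × 0.375) = 8.351 kip/in → adequate.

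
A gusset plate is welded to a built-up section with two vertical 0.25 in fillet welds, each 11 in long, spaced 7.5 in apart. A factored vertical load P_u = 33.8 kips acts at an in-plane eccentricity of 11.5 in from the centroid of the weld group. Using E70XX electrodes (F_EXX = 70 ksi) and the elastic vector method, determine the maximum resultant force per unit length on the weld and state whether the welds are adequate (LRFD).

f_max ≈ 5.88 kip/in; NOT adequate

Total weld length L_w = 22 in. Treat welds as unit-width lines.
Polar moment about centroid: J = 2[d³/12 + d(b/2)²] = 2[11³/12 + 11×3.75²] = 531.2 in³.
Direct shear f_v = P/L_w = 33.8 / 22 = 1.536 kip/in (vertical).
Torsion M = P·e = 33.8 × 11.5 = 388.7 kip·in.
Critical point at (x, y) = (3.75, 5.5) from centroid. f_tx = M·y/J = 4.025 kip/in; f_ty = M·x/J = 2.744 kip/in.
Resultant f_max = √[f_tx² + (f_v + f_ty)²] = √[4.025² + (1.536 + 2.744)²] = 5.875 kip/in.
Capacity per unit length: φr_n = 0.75 × 0.6 × 70 × (0.707 × 0.25) = 5.568 kip/in.
5.875 > 5.568 → NOT adequate.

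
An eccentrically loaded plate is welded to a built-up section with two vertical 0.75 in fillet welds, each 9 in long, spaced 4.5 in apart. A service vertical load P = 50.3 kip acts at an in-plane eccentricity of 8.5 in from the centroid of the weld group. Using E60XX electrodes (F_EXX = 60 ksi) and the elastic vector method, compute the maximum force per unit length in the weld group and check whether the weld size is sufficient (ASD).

f_max ≈ 11.6 kip/in; NOT adequate

Total weld length L_w = 18 in. Treat welds as unit-width lines.
Polar moment about centroid: J = 2[d³/12 + d(b/2)²] = 2[9³/12 + 9×2.25²] = 212.6 in³.
Direct shear f_v = P/L_w = 50.3 / 18 = 2.794 kip/in (vertical).
Torsion M = P·e = 50.3 × 8.5 = 427.55 kip·in.
Critical point at (x, y) = (2.25, 4.5) from centroid. f_tx = M·y/J = 9.049 kip/in; f_ty = M·x/J = 4.524 kip/in.
Resultant f_max = √[f_tx² + (f_v + f_ty)²] = √[9.049² + (2.794 + 4.524)²] = 11.64 kip/in.
Capacity per unit length: r_n/Ω = (1/2.0) × 0.6 × 60 × (0.707 × 0.75) = 9.544 kip/in.
11.64 > 9.544 → NOT adequate.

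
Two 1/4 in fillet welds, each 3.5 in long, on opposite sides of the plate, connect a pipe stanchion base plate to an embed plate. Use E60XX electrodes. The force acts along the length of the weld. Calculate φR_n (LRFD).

E60XX → F_EXX = 60 ksi.
Effective throat t_e = 0.707 × 0.25 = 0.1767 in.
Total length L = 7 in; A_we = 0.1767 × 7 = 1.237 in².
F_nw = 0.6 F_EXX = 0.6 × 60 = 36 ksi.
φR_n = 0.75 × 36 × 1.237 = 33.41 kips.

φR_n ≈ 33.4 kips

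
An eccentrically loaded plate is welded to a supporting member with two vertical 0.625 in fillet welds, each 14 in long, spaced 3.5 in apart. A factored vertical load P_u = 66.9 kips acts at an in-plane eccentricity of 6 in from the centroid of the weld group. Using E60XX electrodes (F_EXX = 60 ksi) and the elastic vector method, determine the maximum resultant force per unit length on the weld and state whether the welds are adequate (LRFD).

Total weld length L_w = 28 in. Treat welds as unit-width lines.
Polar moment about centroid: J = 2[d³/12 + d(b/2)²] = 2[14³/12 + 14×1.75²] = 543.1 in³.
Direct shear f_v = P/L_w = 66.9 / 28 = 2.389 kip/in (vertical).
Torsion M = P·e = 66.9 × 6 = 401.4 kip·in.
Critical point at (x, y) = (1.75, 7) from centroid. f_tx = M·y/J = 5.174 kip/in; f_ty = M·x/J = 1.293 kip/in.
Resultant f_max = √[f_tx² + (f_v + f_ty)²] = √[5.174² + (2.389 + 1.293)²] = 6.351 kip/in.
Capacity per unit length: φr_n = 0.75 × 0.6 × 60 × (0.707 × 0.625) = 11.93 kip/in.
6.351 ≤ 11.93 → adequate.

f_max ≈ 6.35 kip/in; adequate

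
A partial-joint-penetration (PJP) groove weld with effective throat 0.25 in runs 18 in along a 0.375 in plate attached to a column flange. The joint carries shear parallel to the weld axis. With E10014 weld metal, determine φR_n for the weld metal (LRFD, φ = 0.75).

E100XX → F_EXX = 100 ksi.
Effective throat (given) t_e = 0.25 in.
A_we = 0.25 × 18 = 4.5 in².
F_nw = 0.6 F_EXX = 60 ksi.
φR_n = 0.75 × 60 × 4.5 = 202.5 kip.

φR_n ≈ 202 kip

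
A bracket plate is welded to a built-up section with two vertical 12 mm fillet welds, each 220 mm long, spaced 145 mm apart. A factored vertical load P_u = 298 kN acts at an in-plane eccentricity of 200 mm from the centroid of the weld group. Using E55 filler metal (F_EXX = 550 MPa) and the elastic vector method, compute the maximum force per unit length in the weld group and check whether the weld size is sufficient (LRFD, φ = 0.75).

Total weld length L_w = 440 mm. Treat welds as unit-width lines.
Polar moment about centroid: J = 2[d³/12 + d(b/2)²] = 2[220³/12 + 220×72.5²] = 4087000 mm³.
Direct shear f_v = P/L_w = 298×10³ / 440 = 677.3 N/mm (vertical).
Torsion M = P·e = 298×10³ × 200 = 59600000 N·mm.
Critical point at (x, y) = (72.5, 110) from centroid. f_tx = M·y/J = 1604 N/mm; f_ty = M·x/J = 1057 N/mm.
Resultant f_max = √[f_tx² + (f_v + f_ty)²] = √[1604² + (677.3 + 1057)²] = 2362 N/mm.
Capacity per unit length: φr_n = 0.75 × 0.6 × 550 × (0.707 × 12) = 2100 N/mm.
2362 > 2100 → NOT adequate.

f_max ≈ 2360 N/mm; NOT adequate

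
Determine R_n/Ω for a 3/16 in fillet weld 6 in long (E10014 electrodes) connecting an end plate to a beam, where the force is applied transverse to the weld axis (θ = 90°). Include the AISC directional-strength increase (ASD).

R_n/Ω ≈ 35.8 kips

E100XX → F_EXX = 100 ksi.
t_e = 0.707 × 0.1875 = 0.1326 in; A_we = 0.1326 × 6 = 0.7954 in².
Directional factor: 1.0 + 0.5 sin^1.5(90°) = 1.5.
F_nw = 0.6 × 100 × 1.5 = 90 ksi.
R_n/Ω = (90 × 0.7954) / 2.0 = 35.79 kips.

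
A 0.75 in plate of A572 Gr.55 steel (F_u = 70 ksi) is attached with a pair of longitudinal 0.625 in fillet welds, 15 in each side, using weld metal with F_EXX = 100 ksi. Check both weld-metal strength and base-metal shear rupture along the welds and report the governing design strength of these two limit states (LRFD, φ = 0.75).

t_e = 0.707 × 0.625 = 0.4419 in; L = 30 in.
Weld metal: φR_n = 0.75 × 0.6 × 100 × 0.4419 × 30 = 596.5 kip.
Base metal (shear rupture): φR_n = 0.75 × 0.6 × 70 × 0.75 × 30 = 708.8 kip.
Governing: weld metal.

φR_n ≈ 597 kip (weld metal governs)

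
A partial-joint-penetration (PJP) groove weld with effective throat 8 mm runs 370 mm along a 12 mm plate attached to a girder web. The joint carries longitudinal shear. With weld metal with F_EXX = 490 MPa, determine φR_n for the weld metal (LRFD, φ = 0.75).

φR_n ≈ 653 kN

Effective throat (given) t_e = 8 mm.
A_we = 8 × 370 = 2960 mm².
F_nw = 0.6 F_EXX = 294 MPa.
φR_n = 0.75 × 294 × 2960 × 10⁻³ = 652.7 kN.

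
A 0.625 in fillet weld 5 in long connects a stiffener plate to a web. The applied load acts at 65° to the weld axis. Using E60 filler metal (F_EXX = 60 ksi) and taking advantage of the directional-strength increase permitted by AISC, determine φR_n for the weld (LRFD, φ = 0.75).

t_e = 0.707 × 0.625 = 0.4419 in; A_we = 0.4419 × 5 = 2.209 in².
Directional factor: 1.0 + 0.5 sin^1.5(65°) = 1.431.
F_nw = 0.6 × 60 × 1.431 = 51.53 ksi.
φR_n = 0.75 × 51.53 × 2.209 = 85.39 kips.

φR_n ≈ 85.4 kips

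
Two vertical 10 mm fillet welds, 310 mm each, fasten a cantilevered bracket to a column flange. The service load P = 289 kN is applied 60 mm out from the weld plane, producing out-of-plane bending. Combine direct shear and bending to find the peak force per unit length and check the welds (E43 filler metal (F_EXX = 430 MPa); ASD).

L_w = 2 × 310 = 620 mm; section modulus (unit throat) S = 2 × L²/6 = 32030 mm².
Direct shear f_v = P/L_w = 289×10³/620 = 466.1 N/mm.
Moment M = P × e = 289×10³ × 60 = 17340000 N·mm; bending f_b = M/S = 541.3 N/mm.
f_max = √(f_v² + f_b²) = √(466.1² + 541.3²) = 714.3 N/mm.
r_n/Ω = (1/2.0) × 0.6 × 430 × (0.707 × 10) = 912 N/mm → adequate.

f_max ≈ 714 N/mm; adequate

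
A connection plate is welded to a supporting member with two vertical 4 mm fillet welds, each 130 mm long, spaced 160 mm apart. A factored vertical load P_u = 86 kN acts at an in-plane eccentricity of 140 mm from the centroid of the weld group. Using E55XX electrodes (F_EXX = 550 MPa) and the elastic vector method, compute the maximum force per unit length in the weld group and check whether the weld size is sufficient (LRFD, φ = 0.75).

f_max ≈ 893 N/mm; NOT adequate

Total weld length L_w = 260 mm. Treat welds as unit-width lines.
Polar moment about centroid: J = 2[d³/12 + d(b/2)²] = 2[130³/12 + 130×80²] = 2030000 mm³.
Direct shear f_v = P/L_w = 86×10³ / 260 = 330.8 N/mm (vertical).
Torsion M = P·e = 86×10³ × 140 = 12040000 N·mm.
Critical point at (x, y) = (80, 65) from centroid. f_tx = M·y/J = 385.5 N/mm; f_ty = M·x/J = 474.4 N/mm.
Resultant f_max = √[f_tx² + (f_v + f_ty)²] = √[385.5² + (330.8 + 474.4)²] = 892.7 N/mm.
Capacity per unit length: φr_n = 0.75 × 0.6 × 550 × (0.707 × 4) = 699.9 N/mm.
892.7 > 699.9 → NOT adequate.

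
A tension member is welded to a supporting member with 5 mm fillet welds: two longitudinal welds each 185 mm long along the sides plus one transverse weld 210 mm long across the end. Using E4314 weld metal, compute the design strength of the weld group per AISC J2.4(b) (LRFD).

E43XX → F_EXX = 430 MPa.
t_e = 0.707 × 5 = 3.535 mm.
R_nwl = 0.6 × 430 × 3.535 × 370 × 10⁻³ = 337.5 kN (longitudinal, 2 welds).
R_nwt = 0.6 × 430 × 3.535 × 210 × 10⁻³ = 191.5 kN (transverse, base value).
(i) R_nwl + R_nwt = 529 kN; (ii) 0.85 R_nwl + 1.5 R_nwt = 574.1 kN.
R_n = max = 574.1 kN [governs: (ii)]; φR_n = 430.6 kN.

φR_n ≈ 431 kN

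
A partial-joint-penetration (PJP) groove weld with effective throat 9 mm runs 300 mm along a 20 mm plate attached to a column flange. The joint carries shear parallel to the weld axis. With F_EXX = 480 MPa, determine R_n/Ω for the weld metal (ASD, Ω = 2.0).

Effective throat (given) t_e = 9 mm.
A_we = 9 × 300 = 2700 mm².
F_nw = 0.6 F_EXX = 288 MPa.
R_n/Ω = (288 × 2700) / 2.0 × 10⁻³ = 388.8 kN.

R_n/Ω ≈ 389 kN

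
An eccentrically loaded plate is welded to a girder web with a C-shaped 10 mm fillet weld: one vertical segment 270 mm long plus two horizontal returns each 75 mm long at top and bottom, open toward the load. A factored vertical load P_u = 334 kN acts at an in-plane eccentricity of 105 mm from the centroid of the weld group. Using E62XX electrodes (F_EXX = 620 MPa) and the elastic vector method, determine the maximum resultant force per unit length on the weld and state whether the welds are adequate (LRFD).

Total weld length L_w = 420 mm. Treat welds as unit-width lines.
Centroid: x̄ = 2×75×37.5 / 420 = 13.39 mm from the vertical weld.
Polar moment about centroid: J = I_x + I_y = [270³/12 + 2×75×135²] + [270×13.39² + 2(75³/12 + 75×24.11²)] = 4580000 mm³.
Direct shear f_v = P/L_w = 334×10³ / 420 = 795.2 N/mm (vertical).
Torsion M = P·e = 334×10³ × 105 = 35070000 N·mm.
Critical point at (x, y) = (61.61, 135) from centroid. f_tx = M·y/J = 1034 N/mm; f_ty = M·x/J = 471.7 N/mm.
Resultant f_max = √[f_tx² + (f_v + f_ty)²] = √[1034² + (795.2 + 471.7)²] = 1635 N/mm.
Capacity per unit length: φr_n = 0.75 × 0.6 × 620 × (0.707 × 10) = 1973 N/mm.
1635 ≤ 1973 → adequate.

f_max ≈ 1640 N/mm; adequate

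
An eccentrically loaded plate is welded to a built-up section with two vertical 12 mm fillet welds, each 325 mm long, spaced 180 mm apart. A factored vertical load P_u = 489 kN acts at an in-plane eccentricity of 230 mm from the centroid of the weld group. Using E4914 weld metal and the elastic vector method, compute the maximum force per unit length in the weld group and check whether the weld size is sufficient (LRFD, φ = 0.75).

E49XX → F_EXX = 490 MPa.
Total weld length L_w = 650 mm. Treat welds as unit-width lines.
Polar moment about centroid: J = 2[d³/12 + d(b/2)²] = 2[325³/12 + 325×90²] = 10990000 mm³.
Direct shear f_v = P/L_w = 489×10³ / 650 = 752.3 N/mm (vertical).
Torsion M = P·e = 489×10³ × 230 = 112470000 N·mm.
Critical point at (x, y) = (90, 162.5) from centroid. f_tx = M·y/J = 1664 N/mm; f_ty = M·x/J = 921.4 N/mm.
Resultant f_max = √[f_tx² + (f_v + f_ty)²] = √[1664² + (752.3 + 921.4)²] = 2360 N/mm.
Capacity per unit length: φr_n = 0.75 × 0.6 × 490 × (0.707 × 12) = 1871 N/mm.
2360 > 1871 → NOT adequate.

f_max ≈ 2360 N/mm; NOT adequate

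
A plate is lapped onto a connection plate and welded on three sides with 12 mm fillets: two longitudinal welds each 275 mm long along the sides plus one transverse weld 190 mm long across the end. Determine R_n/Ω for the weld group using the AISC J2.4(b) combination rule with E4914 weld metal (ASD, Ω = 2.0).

R_n/Ω ≈ 938 kN

E49XX → F_EXX = 490 MPa.
t_e = 0.707 × 12 = 8.484 mm.
R_nwl = 0.6 × 490 × 8.484 × 550 × 10⁻³ = 1372 kN (longitudinal, 2 welds).
R_nwt = 0.6 × 490 × 8.484 × 190 × 10⁻³ = 473.9 kN (transverse, base value).
(i) R_nwl + R_nwt = 1846 kN; (ii) 0.85 R_nwl + 1.5 R_nwt = 1877 kN.
R_n = max = 1877 kN [governs: (ii)]; R_n/Ω = 938.5 kN.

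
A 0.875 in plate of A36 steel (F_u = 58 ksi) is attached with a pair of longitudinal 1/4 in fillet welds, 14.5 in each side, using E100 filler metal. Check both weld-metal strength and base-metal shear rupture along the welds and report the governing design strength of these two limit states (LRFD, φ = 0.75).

φR_n ≈ 231 kip (weld metal governs)

E100XX → F_EXX = 100 ksi.
t_e = 0.707 × 0.25 = 0.1767 in; L = 29 in.
Weld metal: φR_n = 0.75 × 0.6 × 100 × 0.1767 × 29 = 230.7 kip.
Base metal (shear rupture): φR_n = 0.75 × 0.6 × 58 × 0.875 × 29 = 662.3 kip.
Governing: weld metal.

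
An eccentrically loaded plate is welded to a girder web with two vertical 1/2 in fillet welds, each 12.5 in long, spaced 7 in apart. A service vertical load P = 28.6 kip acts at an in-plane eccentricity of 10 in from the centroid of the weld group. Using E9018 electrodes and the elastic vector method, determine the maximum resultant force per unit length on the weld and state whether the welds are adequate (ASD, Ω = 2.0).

E90XX → F_EXX = 90 ksi.
Total weld length L_w = 25 in. Treat welds as unit-width lines.
Polar moment about centroid: J = 2[d³/12 + d(b/2)²] = 2[12.5³/12 + 12.5×3.5²] = 631.8 in³.
Direct shear f_v = P/L_w = 28.6 / 25 = 1.144 kip/in (vertical).
Torsion M = P·e = 28.6 × 10 = 286 kip·in.
Critical point at (x, y) = (3.5, 6.25) from centroid. f_tx = M·y/J = 2.829 kip/in; f_ty = M·x/J = 1.584 kip/in.
Resultant f_max = √[f_tx² + (f_v + f_ty)²] = √[2.829² + (1.144 + 1.584)²] = 3.931 kip/in.
Capacity per unit length: r_n/Ω = (1/2.0) × 0.6 × 90 × (0.707 × 0.5) = 9.544 kip/in.
3.931 ≤ 9.544 → adequate.

f_max ≈ 3.93 kip/in; adequate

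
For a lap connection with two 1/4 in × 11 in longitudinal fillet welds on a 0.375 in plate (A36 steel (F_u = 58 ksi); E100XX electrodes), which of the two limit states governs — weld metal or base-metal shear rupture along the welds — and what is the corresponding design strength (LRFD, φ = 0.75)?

φR_n ≈ 175 kips (weld metal governs)

E100XX → F_EXX = 100 ksi.
t_e = 0.707 × 0.25 = 0.1767 in; L = 22 in.
Weld metal: φR_n = 0.75 × 0.6 × 100 × 0.1767 × 22 = 175 kips.
Base metal (shear rupture): φR_n = 0.75 × 0.6 × 58 × 0.375 × 22 = 215.3 kips.
Governing: weld metal.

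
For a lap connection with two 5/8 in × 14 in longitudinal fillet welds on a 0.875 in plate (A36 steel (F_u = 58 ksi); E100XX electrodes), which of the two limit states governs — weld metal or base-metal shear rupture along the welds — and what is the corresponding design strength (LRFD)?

E100XX → F_EXX = 100 ksi.
t_e = 0.707 × 0.625 = 0.4419 in; L = 28 in.
Weld metal: φR_n = 0.75 × 0.6 × 100 × 0.4419 × 28 = 556.8 kip.
Base metal (shear rupture): φR_n = 0.75 × 0.6 × 58 × 0.875 × 28 = 639.4 kip.
Governing: weld metal.

φR_n ≈ 557 kip (weld metal governs)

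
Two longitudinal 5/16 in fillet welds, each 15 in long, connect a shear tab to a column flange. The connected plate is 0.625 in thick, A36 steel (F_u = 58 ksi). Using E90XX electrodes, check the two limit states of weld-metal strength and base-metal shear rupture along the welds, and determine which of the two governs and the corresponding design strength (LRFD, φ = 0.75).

φR_n ≈ 268 kips (weld metal governs)

E90XX → F_EXX = 90 ksi.
t_e = 0.707 × 0.3125 = 0.2209 in; L = 30 in.
Weld metal: φR_n = 0.75 × 0.6 × 90 × 0.2209 × 30 = 268.4 kips.
Base metal (shear rupture): φR_n = 0.75 × 0.6 × 58 × 0.625 × 30 = 489.4 kips.
Governing: weld metal.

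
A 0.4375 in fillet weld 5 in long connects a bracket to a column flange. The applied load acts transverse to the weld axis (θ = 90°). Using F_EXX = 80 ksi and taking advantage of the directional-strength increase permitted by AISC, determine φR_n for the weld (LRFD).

t_e = 0.707 × 0.4375 = 0.3093 in; A_we = 0.3093 × 5 = 1.547 in².
Directional factor: 1.0 + 0.5 sin^1.5(90°) = 1.5.
F_nw = 0.6 × 80 × 1.5 = 72 ksi.
φR_n = 0.75 × 72 × 1.547 = 83.51 kips.

φR_n ≈ 83.5 kips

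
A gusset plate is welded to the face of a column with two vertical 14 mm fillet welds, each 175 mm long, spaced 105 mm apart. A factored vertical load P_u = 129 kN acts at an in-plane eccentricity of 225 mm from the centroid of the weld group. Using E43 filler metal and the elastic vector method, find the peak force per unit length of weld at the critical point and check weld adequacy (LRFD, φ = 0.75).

f_max ≈ 1810 N/mm; adequate

E43XX → F_EXX = 430 MPa.
Total weld length L_w = 350 mm. Treat welds as unit-width lines.
Polar moment about centroid: J = 2[d³/12 + d(b/2)²] = 2[175³/12 + 175×52.5²] = 1858000 mm³.
Direct shear f_v = P/L_w = 129×10³ / 350 = 368.6 N/mm (vertical).
Torsion M = P·e = 129×10³ × 225 = 29025000 N·mm.
Critical point at (x, y) = (52.5, 87.5) from centroid. f_tx = M·y/J = 1367 N/mm; f_ty = M·x/J = 820.2 N/mm.
Resultant f_max = √[f_tx² + (f_v + f_ty)²] = √[1367² + (368.6 + 820.2)²] = 1812 N/mm.
Capacity per unit length: φr_n = 0.75 × 0.6 × 430 × (0.707 × 14) = 1915 N/mm.
1812 ≤ 1915 → adequate.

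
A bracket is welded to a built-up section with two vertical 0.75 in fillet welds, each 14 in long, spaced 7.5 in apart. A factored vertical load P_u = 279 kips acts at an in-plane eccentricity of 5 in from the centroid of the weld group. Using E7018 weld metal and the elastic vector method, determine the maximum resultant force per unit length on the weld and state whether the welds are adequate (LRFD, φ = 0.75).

E70XX → F_EXX = 70 ksi.
Total weld length L_w = 28 in. Treat welds as unit-width lines.
Polar moment about centroid: J = 2[d³/12 + d(b/2)²] = 2[14³/12 + 14×3.75²] = 851.1 in³.
Direct shear f_v = P/L_w = 279 / 28 = 9.964 kip/in (vertical).
Torsion M = P·e = 279 × 5 = 1395 kip·in.
Critical point at (x, y) = (3.75, 7) from centroid. f_tx = M·y/J = 11.47 kip/in; f_ty = M·x/J = 6.147 kip/in.
Resultant f_max = √[f_tx² + (f_v + f_ty)²] = √[11.47² + (9.964 + 6.147)²] = 19.78 kip/in.
Capacity per unit length: φr_n = 0.75 × 0.6 × 70 × (0.707 × 0.75) = 16.7 kip/in.
19.78 > 16.7 → NOT adequate.

f_max ≈ 19.8 kip/in; NOT adequate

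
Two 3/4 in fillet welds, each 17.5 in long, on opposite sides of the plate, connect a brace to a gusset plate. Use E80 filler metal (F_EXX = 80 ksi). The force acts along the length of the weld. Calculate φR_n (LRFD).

φR_n ≈ 668 kip

Effective throat t_e = 0.707 × 0.75 = 0.5302 in.
Total length L = 35 in; A_we = 0.5302 × 35 = 18.56 in².
F_nw = 0.6 F_EXX = 0.6 × 80 = 48 ksi.
φR_n = 0.75 × 48 × 18.56 = 668.1 kip.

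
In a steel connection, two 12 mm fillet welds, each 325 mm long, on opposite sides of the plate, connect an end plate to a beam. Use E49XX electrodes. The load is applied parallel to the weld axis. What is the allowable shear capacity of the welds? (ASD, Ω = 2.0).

E49XX → F_EXX = 490 MPa.
Effective throat t_e = 0.707 × 12 = 8.484 mm.
Total length L = 650 mm; A_we = 8.484 × 650 = 5515 mm².
F_nw = 0.6 F_EXX = 0.6 × 490 = 294 MPa.
R_n = 294 × 5515 × 10⁻³ = 1621 kN; R_n/Ω = 1621/2.0 = 810.6 kN.

R_n/Ω ≈ 811 kN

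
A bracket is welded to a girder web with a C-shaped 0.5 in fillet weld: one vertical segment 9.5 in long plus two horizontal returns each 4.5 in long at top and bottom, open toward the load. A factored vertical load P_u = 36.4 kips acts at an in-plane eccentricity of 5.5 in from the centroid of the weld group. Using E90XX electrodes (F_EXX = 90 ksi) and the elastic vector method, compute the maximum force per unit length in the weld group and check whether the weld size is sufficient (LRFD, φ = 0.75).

Total weld length L_w = 18.5 in. Treat welds as unit-width lines.
Centroid: x̄ = 2×4.5×2.25 / 18.5 = 1.095 in from the vertical weld.
Polar moment about centroid: J = I_x + I_y = [9.5³/12 + 2×4.5×4.75²] + [9.5×1.095² + 2(4.5³/12 + 4.5×1.155²)] = 313.1 in³.
Direct shear f_v = P/L_w = 36.4 / 18.5 = 1.968 kip/in (vertical).
Torsion M = P·e = 36.4 × 5.5 = 200.2 kip·in.
Critical point at (x, y) = (3.405, 4.75) from centroid. f_tx = M·y/J = 3.037 kip/in; f_ty = M·x/J = 2.177 kip/in.
Resultant f_max = √[f_tx² + (f_v + f_ty)²] = √[3.037² + (1.968 + 2.177)²] = 5.139 kip/in.
Capacity per unit length: φr_n = 0.75 × 0.6 × 90 × (0.707 × 0.5) = 14.32 kip/in.
5.139 ≤ 14.32 → adequate.

f_max ≈ 5.14 kip/in; adequate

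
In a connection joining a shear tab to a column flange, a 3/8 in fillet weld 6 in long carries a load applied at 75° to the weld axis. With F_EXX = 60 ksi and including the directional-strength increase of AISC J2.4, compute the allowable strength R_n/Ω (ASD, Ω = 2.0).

R_n/Ω ≈ 42.2 kips

t_e = 0.707 × 0.375 = 0.2651 in; A_we = 0.2651 × 6 = 1.591 in².
Directional factor: 1.0 + 0.5 sin^1.5(75°) = 1.475.
F_nw = 0.6 × 60 × 1.475 = 53.09 ksi.
R_n/Ω = (53.09 × 1.591) / 2.0 = 42.22 kips.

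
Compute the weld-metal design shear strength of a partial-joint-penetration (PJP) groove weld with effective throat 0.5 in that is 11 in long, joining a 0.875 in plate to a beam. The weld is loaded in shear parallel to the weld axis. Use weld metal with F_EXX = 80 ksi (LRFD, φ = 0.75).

Effective throat (given) t_e = 0.5 in.
A_we = 0.5 × 11 = 5.5 in².
F_nw = 0.6 F_EXX = 48 ksi.
φR_n = 0.75 × 48 × 5.5 = 198 kip.

φR_n ≈ 198 kip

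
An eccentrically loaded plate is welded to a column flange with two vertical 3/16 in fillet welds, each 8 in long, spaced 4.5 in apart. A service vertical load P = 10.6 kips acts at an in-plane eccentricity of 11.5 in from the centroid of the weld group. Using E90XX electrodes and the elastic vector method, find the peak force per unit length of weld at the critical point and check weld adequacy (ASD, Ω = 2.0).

f_max ≈ 3.73 kip/in; NOT adequate

E90XX → F_EXX = 90 ksi.
Total weld length L_w = 16 in. Treat welds as unit-width lines.
Polar moment about centroid: J = 2[d³/12 + d(b/2)²] = 2[8³/12 + 8×2.25²] = 166.3 in³.
Direct shear f_v = P/L_w = 10.6 / 16 = 0.6625 kip/in (vertical).
Torsion M = P·e = 10.6 × 11.5 = 121.9 kip·in.
Critical point at (x, y) = (2.25, 4) from centroid. f_tx = M·y/J = 2.931 kip/in; f_ty = M·x/J = 1.649 kip/in.
Resultant f_max = √[f_tx² + (f_v + f_ty)²] = √[2.931² + (0.6625 + 1.649)²] = 3.733 kip/in.
Capacity per unit length: r_n/Ω = (1/2.0) × 0.6 × 90 × (0.707 × 0.1875) = 3.579 kip/in.
3.733 > 3.579 → NOT adequate.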